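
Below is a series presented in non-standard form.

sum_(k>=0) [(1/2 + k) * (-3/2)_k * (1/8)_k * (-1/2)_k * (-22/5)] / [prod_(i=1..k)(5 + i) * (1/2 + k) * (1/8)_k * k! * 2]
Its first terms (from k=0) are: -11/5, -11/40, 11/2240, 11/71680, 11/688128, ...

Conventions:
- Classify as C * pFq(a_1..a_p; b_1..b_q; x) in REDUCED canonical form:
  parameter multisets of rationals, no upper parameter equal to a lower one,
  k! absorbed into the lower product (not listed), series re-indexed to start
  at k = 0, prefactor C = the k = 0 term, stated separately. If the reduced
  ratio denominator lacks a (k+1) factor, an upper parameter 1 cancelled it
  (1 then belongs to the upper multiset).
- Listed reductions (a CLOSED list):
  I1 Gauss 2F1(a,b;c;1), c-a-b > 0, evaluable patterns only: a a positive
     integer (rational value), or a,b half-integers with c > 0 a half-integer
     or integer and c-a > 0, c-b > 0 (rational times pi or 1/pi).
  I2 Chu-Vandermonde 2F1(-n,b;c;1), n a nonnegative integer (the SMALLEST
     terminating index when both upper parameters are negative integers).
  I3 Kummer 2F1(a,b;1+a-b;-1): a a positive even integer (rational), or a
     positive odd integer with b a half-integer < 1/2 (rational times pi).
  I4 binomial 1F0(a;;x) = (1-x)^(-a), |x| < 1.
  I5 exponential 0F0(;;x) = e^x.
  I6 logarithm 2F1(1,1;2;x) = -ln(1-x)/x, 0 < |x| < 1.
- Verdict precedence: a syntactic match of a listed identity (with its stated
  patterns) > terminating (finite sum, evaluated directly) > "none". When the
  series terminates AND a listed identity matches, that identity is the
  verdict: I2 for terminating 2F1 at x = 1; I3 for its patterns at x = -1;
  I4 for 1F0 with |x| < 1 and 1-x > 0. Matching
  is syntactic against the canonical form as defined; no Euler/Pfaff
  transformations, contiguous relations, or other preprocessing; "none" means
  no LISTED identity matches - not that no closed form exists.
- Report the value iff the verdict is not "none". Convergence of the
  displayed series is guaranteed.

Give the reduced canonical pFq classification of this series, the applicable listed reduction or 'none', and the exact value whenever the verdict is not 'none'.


With C = -11/5: the canonical form is 2F1(-3/2, -1/2; 6; 1). Verdict (x = 1): Gauss (I1, half-integer pattern) applies (x = 1; upper {-3/2, -1/2} half-integers, c = 6 in the evaluable pattern). Value: (-1048576/135135) / pi.

First insight: t_0 = -11/5 here, and the constant factors (prefactor -11/5) combine into one prefactor.
Term ratio: r(k) = 1 * (k-3/2) (k-1/2) / [(k+6) (k+1)] ; factor over Q: parameters, x = 1, and C = -11/5.


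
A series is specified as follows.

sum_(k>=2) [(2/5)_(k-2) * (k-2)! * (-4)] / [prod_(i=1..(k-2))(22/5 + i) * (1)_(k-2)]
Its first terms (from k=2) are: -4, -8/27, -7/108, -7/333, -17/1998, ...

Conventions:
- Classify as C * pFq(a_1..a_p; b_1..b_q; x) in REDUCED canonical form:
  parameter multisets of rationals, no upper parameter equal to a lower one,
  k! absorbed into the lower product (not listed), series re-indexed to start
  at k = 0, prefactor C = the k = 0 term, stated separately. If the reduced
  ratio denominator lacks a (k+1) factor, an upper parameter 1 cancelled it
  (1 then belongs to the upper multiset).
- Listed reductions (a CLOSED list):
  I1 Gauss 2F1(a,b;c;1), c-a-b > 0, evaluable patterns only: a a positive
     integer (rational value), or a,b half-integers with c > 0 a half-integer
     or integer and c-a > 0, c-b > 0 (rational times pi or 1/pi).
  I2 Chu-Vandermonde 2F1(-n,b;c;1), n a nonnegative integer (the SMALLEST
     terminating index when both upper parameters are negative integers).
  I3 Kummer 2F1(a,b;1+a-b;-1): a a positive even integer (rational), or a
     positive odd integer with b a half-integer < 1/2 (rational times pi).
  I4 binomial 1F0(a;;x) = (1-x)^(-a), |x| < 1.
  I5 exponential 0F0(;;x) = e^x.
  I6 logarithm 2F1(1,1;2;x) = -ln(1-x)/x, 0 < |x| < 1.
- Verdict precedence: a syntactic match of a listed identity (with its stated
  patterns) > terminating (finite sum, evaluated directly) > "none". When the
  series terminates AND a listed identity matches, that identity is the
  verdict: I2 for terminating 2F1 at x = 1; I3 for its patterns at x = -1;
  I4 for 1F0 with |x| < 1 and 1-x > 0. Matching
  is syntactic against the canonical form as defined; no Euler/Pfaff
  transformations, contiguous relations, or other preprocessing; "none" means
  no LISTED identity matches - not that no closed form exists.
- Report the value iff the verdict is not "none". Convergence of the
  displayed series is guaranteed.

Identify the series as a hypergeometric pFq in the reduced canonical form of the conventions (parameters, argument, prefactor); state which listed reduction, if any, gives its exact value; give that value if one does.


This is -4 * 2F1(2/5, 1; 27/5; 1) in reduced canonical form. Verdict: this is the Gauss summation I1 (x = 1: the Gamma ratio telescopes since c-a-b = 4 > 0 and a = 1 in Z>0). Sum: -22/5.

First insight: t_0 being -4, (1)_k (C = -4) is k! itself.
Term ratio: r(k) = 1 * (k+2/5) (k+1) / [(k+27/5) (k+1)] - poly over poly, x = 1 from leading terms; C = -4 at k = 0.


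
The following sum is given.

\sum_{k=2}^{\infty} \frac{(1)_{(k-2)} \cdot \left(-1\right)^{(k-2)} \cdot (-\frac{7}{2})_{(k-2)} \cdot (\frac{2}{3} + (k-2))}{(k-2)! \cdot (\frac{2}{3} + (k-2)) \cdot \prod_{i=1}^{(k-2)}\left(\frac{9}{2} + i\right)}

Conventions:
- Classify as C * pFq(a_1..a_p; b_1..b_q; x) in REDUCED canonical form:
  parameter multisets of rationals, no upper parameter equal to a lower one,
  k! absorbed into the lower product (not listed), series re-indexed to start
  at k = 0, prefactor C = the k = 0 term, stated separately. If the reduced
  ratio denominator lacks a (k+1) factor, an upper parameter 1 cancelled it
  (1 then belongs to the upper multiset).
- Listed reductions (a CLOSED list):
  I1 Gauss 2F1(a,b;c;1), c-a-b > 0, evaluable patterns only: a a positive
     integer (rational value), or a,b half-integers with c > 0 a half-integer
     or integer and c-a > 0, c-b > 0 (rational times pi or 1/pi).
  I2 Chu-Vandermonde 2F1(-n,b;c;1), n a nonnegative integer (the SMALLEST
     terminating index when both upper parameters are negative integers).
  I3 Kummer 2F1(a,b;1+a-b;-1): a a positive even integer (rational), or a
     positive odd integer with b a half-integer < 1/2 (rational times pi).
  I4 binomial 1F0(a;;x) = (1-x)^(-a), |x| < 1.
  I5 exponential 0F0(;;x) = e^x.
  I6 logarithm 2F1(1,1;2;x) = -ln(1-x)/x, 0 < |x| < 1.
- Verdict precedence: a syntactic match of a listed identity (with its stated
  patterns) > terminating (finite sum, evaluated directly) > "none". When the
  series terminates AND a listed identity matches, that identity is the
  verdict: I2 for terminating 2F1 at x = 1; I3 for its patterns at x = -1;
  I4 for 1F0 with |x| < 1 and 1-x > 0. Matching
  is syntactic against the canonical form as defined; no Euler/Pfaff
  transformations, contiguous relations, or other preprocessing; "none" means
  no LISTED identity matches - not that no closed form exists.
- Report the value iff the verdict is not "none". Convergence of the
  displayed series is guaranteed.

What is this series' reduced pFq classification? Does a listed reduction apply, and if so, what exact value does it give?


First insight: x = -1 and the lower running product (C = 1) is a rising factorial.
Consecutive-term ratio: r(k) = -1 * (k-\frac{7}{2}) (k+1) / [(k+\frac{11}{2}) (k+1)] ; factor over Q: parameters, x = -1, and C = 1.

x = -1 here; the reduced form reads 2F1, upper {-\frac{7}{2}, 1}, lower {\frac{11}{2}}, C = 1. Verdict at x = -1: the Kummer evaluation I3 matches (x = -1; c = \frac{11}{2} equals 1+a-b for upper {-\frac{7}{2}, 1}: listed pattern). Exact value: \frac{315}{512} \cdot \pi.


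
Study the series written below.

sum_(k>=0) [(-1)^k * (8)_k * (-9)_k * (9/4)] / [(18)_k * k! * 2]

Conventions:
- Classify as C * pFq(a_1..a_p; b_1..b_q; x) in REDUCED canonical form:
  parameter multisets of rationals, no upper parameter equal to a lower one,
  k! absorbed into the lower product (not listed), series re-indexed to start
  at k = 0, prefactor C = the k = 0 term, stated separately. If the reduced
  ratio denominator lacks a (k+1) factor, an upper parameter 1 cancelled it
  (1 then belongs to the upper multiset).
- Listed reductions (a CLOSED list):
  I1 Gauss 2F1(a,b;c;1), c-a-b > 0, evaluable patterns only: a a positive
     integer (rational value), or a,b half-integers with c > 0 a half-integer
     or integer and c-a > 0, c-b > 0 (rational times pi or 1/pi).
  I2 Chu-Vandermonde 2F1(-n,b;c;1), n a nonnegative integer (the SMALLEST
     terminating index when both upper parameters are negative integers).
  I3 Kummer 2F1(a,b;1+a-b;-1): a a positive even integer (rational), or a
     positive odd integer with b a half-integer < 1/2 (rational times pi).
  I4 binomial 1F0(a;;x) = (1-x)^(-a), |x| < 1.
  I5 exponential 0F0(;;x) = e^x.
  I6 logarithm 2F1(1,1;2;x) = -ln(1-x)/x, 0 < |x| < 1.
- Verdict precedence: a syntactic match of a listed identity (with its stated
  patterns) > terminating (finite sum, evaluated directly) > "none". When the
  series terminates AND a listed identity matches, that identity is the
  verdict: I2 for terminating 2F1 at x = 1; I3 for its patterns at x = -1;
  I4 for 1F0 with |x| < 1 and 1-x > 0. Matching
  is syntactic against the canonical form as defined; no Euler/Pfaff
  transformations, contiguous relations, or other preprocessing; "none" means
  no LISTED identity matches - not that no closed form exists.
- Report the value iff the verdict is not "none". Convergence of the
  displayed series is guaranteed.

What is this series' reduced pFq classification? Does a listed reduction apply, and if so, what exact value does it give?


At argument -1: a 2F1 with upper {-9, 8}, lower {18}, scaled by C = 9/8. Verdict: the Kummer evaluation I3 applies (x = -1; c = 18 equals 1+a-b for upper {-9, 8}: listed pattern). Sum: 153/4.

First insight: from the first term 9/8: the constant factors (prefactor 9/8) combine into one prefactor.
Step ratio: r(k) = (-1) * (k-9) (k+8) / [(k+18) (k+1)] ; factor over Q: parameters, x = (-1), and C = 9/8.


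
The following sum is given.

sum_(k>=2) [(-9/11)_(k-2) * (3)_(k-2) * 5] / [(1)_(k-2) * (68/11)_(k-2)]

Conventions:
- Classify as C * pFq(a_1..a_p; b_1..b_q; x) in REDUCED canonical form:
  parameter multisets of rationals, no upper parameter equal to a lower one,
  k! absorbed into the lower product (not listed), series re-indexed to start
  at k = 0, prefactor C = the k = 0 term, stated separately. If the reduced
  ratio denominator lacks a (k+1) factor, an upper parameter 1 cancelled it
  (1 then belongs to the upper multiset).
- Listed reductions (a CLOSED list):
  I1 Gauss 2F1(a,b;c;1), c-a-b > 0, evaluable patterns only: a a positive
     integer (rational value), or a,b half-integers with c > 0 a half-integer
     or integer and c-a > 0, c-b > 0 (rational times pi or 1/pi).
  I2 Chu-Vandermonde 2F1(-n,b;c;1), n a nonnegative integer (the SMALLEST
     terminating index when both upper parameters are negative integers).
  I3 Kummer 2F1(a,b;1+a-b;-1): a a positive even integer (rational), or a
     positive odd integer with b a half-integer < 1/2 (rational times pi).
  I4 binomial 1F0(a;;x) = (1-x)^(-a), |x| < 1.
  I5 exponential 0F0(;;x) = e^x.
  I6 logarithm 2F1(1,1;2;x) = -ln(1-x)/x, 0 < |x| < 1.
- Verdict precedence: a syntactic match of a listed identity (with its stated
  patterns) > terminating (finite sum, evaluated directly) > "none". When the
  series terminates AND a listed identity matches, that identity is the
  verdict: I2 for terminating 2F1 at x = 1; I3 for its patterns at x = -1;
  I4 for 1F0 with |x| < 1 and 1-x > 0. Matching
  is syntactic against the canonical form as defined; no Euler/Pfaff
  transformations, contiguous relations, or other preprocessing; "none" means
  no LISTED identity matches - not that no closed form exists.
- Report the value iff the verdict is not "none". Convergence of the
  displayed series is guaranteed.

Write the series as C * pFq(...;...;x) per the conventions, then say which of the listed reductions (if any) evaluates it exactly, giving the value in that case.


At argument 1: a 2F1 with upper {-9/11, 3}, lower {68/11}, scaled by C = 5. Verdict at x = 1: the Gauss summation I1 matches (x = 1: the Gamma ratio telescopes since c-a-b = 4 > 0 and a = 3 in Z>0). Sum: 15295/5324.

Key observation: t_0 = 5 here, and (1)_k (C = 5, x = 1) is k! itself.
Ratio: r(k) = 1 * (k-9/11) (k+3) / [(k+68/11) (k+1)] - rational; roots negated = parameters, x = 1, C = 5.


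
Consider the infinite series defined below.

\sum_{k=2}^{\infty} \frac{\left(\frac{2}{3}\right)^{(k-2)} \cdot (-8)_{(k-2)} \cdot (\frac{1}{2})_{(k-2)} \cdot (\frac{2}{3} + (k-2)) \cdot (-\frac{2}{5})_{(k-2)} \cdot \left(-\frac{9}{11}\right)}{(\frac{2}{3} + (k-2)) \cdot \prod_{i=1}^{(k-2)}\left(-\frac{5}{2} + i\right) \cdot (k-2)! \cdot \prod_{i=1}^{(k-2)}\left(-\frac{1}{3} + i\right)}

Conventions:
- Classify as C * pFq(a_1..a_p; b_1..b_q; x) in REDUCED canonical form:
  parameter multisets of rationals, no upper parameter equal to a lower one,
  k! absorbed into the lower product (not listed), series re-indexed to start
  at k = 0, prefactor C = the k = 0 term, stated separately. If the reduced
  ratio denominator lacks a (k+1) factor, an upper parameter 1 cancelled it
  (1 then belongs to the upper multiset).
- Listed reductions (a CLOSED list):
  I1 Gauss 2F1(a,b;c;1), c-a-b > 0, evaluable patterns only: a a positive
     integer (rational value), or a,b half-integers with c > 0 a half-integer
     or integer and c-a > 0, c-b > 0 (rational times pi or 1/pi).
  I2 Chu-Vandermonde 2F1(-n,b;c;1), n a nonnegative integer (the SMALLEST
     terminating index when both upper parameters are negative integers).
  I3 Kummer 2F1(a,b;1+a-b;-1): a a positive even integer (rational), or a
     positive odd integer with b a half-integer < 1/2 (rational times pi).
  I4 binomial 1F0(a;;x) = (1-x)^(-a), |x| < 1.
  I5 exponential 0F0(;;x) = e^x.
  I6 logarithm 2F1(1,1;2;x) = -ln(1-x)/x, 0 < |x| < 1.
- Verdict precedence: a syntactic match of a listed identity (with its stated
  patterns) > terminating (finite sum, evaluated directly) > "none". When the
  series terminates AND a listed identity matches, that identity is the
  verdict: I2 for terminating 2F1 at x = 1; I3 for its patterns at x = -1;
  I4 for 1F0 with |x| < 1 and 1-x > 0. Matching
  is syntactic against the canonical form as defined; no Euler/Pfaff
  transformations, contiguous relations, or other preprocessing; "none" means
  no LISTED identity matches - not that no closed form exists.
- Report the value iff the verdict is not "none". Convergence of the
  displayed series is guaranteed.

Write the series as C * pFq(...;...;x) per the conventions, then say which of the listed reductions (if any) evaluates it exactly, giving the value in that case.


x = \frac{2}{3} here; the reduced form reads 3F2, upper {-8, -\frac{2}{5}, \frac{1}{2}}, lower {-\frac{3}{2}, \frac{2}{3}}, C = -\frac{9}{11}. Verdict: terminating (-8 upstairs). 9 nonzero terms in all; added directly. Hence: -\frac{1500369567}{4017578125}.

Structural cue: from the first term -\frac{9}{11}: the lower running product (C = -9/11, x = 2/3) is a rising factorial.
Consecutive-term ratio: r(k) = \frac{2}{3} * (k-8) (k-\frac{2}{5}) (k+\frac{1}{2}) / [(k-\frac{3}{2}) (k+\frac{2}{3}) (k+1)] - rational; roots negated = parameters, x = \frac{2}{3}, C = -\frac{9}{11}.


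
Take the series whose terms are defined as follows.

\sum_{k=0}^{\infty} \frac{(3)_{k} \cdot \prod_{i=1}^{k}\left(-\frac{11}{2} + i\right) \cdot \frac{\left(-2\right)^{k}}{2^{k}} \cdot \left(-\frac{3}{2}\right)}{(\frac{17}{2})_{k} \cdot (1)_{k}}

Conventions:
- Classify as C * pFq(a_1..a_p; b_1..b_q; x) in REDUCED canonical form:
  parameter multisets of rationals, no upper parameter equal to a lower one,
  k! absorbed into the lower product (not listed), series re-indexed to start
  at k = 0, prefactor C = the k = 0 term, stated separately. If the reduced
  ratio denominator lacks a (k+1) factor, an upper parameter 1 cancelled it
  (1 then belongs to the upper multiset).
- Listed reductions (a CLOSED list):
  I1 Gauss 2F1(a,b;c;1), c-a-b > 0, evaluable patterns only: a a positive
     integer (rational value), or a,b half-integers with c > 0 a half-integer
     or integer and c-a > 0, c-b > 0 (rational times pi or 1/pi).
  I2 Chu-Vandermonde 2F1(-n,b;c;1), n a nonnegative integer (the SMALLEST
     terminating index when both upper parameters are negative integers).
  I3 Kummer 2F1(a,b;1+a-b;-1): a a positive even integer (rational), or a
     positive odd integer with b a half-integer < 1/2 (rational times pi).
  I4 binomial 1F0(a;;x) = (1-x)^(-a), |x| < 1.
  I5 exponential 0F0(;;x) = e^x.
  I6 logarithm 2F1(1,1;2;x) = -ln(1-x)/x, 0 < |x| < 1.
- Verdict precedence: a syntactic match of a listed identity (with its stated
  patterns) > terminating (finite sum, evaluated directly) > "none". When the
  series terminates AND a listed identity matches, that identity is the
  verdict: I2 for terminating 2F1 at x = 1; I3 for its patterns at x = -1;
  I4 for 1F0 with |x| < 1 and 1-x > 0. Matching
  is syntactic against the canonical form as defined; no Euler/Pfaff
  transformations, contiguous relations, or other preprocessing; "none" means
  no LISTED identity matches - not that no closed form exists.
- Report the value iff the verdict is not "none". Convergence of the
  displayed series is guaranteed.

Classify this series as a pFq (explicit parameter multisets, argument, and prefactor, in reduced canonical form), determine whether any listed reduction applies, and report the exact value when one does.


Canonical form: C = -\frac{3}{2} times 2F1 with upper {-\frac{9}{2}, 3}, lower {\frac{17}{2}}, x = -1. Verdict: Kummer's theorem (I3) applies (x = -1; c = \frac{17}{2} equals 1+a-b for upper {-\frac{9}{2}, 3}: listed pattern). Exact value: \left(-\frac{135135}{65536}\right) \cdot \pi.

Key observation: t_0 being -\frac{3}{2}, the two k-th powers (C = -3/2) combine into one argument.
Consecutive-term ratio: r(k) = -1 * (k-\frac{9}{2}) (k+3) / [(k+\frac{17}{2}) (k+1)] - rational in k. x = -1; t_0 = -\frac{3}{2}; negate the roots.


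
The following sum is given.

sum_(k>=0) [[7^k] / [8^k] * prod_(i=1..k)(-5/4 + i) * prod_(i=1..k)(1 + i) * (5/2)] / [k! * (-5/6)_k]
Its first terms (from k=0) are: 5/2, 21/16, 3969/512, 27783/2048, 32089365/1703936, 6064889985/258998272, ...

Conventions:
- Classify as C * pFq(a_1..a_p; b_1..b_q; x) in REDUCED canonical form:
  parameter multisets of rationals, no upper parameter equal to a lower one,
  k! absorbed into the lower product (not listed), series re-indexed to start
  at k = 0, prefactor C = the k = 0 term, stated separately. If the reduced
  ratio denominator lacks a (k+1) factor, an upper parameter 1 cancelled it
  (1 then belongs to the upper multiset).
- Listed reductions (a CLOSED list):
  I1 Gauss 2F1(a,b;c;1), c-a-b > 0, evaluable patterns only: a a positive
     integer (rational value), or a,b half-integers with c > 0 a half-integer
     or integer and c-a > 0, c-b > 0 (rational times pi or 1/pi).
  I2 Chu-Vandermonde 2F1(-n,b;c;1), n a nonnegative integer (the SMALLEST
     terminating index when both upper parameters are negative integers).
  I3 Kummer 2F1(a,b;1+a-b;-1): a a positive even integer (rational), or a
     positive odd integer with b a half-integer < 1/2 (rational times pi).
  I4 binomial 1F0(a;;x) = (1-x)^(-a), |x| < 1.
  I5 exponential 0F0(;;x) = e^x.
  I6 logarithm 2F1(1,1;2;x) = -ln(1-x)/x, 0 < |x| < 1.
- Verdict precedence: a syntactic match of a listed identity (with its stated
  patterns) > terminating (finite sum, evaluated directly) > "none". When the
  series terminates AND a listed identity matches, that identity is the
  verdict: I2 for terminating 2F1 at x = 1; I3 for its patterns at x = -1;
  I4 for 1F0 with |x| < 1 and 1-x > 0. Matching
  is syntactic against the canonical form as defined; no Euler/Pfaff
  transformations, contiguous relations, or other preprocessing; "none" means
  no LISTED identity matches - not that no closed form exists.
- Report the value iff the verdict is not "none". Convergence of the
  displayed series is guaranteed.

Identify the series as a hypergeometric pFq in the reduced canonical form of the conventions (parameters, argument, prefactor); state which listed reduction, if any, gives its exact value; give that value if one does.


x = 7/8 here; the reduced form reads 2F1, upper {-1/4, 2}, lower {-5/6}, C = 5/2. Verdict: none (x = 7/8): each listed identity misses the multisets {-1/4, 2} ; {-5/6}.

First insight: t_0 being 5/2, the running product (prefactor 5/2) telescopes to a rising factorial.
Consecutive-term ratio: r(k) = (7/8) * (k-1/4) (k+2) / [(k-5/6) (k+1)] - poly over poly, x = (7/8) from leading terms; C = 5/2 at k = 0.


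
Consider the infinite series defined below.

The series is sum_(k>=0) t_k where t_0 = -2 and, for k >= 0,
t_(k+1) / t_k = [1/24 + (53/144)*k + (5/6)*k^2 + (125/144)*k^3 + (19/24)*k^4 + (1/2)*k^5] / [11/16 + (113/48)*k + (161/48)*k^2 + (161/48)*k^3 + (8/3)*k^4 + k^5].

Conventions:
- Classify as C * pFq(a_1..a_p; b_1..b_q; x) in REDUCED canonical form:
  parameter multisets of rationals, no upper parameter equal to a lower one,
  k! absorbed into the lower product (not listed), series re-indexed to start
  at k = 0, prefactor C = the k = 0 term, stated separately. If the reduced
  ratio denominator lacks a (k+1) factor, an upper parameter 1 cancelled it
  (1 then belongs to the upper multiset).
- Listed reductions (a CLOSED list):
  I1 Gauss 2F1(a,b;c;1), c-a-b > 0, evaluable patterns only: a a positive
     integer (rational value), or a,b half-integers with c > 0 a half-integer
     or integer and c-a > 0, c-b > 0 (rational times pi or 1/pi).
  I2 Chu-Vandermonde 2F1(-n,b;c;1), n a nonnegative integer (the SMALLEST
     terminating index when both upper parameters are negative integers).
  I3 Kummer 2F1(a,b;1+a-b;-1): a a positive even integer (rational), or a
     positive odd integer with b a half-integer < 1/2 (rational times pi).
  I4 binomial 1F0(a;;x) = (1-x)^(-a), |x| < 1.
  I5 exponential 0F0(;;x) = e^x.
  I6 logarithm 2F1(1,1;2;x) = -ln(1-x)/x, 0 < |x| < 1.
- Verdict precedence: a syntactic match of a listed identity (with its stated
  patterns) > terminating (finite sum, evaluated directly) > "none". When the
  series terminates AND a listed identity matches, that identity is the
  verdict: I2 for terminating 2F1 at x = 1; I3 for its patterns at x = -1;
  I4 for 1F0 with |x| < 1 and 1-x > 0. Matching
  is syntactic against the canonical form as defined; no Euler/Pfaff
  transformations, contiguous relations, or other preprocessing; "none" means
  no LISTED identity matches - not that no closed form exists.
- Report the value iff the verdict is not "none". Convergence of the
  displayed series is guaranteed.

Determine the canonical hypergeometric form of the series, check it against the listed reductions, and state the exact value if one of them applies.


This is -2 * 2F1(1/6, 2/3; 11/12; 1/2) in reduced canonical form. Verdict: none here - no I1-I6 shape fits x = 1/2 with lower {11/12}.

Key observation: t_0 being -2, factor the ratio over Q (C = -2): negated roots = parameters.
Consecutive-term ratio: r(k) = (1/2) * (k+1/6) (k+2/3) / [(k+11/12) (k+1)] - rational; roots negated = parameters, x = (1/2), C = -2.


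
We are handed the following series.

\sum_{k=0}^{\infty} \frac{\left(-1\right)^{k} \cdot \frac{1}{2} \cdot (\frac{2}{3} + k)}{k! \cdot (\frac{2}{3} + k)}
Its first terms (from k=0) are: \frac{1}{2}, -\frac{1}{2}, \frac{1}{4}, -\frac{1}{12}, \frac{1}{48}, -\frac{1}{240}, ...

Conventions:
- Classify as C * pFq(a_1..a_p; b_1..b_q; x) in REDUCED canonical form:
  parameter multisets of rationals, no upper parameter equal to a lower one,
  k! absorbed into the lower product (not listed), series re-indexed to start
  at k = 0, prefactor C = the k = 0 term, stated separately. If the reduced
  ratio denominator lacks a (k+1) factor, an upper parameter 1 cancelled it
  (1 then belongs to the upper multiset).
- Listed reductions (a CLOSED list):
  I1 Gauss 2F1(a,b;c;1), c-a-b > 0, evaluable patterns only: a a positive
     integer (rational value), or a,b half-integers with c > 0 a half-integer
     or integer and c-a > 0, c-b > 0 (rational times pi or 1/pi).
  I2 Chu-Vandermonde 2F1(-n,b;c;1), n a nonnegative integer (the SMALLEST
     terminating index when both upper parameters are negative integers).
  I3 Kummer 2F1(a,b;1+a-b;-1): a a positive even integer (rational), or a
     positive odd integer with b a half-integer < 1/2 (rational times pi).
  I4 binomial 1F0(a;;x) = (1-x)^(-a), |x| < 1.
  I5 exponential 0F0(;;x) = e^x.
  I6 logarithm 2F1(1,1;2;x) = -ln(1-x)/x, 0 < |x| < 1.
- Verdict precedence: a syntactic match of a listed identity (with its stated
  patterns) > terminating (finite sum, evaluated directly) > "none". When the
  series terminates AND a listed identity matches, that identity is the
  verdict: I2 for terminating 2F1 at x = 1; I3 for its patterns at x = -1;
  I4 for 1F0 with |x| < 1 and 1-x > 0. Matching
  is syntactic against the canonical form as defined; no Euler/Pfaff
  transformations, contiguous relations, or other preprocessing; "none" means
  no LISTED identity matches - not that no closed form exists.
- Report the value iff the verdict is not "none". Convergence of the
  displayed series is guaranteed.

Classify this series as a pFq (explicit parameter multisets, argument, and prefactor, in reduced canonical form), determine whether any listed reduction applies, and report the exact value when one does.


At argument -1: a 0F0 with upper {-}, lower {-}, scaled by C = \frac{1}{2}. Verdict: the I5 exponential reduction applies (the 0F0 exponential series at x = -1). Hence: \frac{1}{2} \cdot e^{-1}.

First insight: t_0 being \frac{1}{2}, striking the common factor k + 2/3 reduces the term (prefactor 1/2).
Step ratio: r(k) = -1 * 1 / [(k+1)] - rational in k. x = -1; t_0 = \frac{1}{2}; negate the roots.


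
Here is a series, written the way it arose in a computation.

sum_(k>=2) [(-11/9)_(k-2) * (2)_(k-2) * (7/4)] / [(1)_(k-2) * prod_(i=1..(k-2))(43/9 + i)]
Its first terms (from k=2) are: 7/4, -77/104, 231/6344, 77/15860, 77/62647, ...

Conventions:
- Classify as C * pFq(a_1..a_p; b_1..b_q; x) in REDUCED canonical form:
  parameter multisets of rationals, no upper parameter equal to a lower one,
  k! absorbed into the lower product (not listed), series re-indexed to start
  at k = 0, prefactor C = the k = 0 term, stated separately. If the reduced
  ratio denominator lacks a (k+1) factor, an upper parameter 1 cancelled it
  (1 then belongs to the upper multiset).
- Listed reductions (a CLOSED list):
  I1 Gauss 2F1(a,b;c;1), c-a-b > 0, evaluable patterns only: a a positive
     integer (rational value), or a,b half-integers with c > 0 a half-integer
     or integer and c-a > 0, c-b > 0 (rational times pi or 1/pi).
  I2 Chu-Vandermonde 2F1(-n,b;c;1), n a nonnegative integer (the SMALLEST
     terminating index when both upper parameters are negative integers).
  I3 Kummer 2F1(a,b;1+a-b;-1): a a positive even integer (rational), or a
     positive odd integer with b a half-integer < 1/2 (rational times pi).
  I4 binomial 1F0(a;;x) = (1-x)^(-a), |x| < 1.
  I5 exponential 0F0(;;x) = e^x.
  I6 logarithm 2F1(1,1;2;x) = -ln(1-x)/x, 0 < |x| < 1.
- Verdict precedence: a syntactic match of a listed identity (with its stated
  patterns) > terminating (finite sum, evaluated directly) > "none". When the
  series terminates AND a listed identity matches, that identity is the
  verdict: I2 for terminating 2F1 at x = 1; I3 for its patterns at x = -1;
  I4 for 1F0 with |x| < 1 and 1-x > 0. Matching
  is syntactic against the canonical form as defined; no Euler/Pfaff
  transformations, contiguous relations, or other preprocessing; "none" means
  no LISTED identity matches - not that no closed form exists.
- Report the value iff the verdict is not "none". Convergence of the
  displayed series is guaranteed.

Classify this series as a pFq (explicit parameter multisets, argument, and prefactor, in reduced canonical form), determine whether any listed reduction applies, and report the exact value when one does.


With C = 7/4: the canonical form is 2F1(-11/9, 2; 52/9; 1). Verdict at x = 1: the Gauss summation I1 matches (x = 1: the Gamma ratio telescopes since c-a-b = 5 > 0 and a = 2 in Z>0). Value: 5117/4860.

First insight: with t_0 = 7/4, the lower running product (prefactor 7/4) is a rising factorial.
Step ratio: r(k) = 1 * (k-11/9) (k+2) / [(k+52/9) (k+1)] - poly over poly, x = 1 from leading terms; C = 7/4 at k = 0.


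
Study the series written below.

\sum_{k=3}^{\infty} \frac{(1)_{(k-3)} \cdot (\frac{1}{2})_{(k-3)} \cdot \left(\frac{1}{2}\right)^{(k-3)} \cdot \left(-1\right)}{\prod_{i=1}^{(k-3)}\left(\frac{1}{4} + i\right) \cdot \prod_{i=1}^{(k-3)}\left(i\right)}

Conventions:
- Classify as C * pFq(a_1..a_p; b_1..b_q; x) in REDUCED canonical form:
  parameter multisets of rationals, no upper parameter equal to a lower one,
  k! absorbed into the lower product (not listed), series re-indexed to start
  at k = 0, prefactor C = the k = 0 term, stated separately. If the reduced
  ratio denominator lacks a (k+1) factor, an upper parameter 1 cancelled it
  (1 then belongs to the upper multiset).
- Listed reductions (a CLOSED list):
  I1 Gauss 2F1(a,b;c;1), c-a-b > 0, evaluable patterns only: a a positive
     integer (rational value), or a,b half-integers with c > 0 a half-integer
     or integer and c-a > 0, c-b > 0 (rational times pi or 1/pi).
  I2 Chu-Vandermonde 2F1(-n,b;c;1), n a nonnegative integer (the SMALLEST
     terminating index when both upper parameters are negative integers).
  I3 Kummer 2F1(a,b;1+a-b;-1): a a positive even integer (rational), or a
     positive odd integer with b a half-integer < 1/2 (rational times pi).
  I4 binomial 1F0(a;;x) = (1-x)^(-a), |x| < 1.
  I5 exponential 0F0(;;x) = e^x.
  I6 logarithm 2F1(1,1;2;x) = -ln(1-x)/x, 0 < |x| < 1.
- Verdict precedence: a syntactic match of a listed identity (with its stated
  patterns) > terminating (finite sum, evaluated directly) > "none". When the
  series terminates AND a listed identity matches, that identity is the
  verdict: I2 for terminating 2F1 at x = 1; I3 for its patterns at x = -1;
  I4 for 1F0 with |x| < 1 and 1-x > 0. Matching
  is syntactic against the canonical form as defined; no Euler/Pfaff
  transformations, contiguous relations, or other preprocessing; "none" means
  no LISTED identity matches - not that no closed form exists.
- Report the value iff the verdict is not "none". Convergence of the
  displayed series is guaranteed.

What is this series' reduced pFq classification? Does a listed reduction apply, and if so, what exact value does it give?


The series (x = \frac{1}{2}) is 2F1: upper {\frac{1}{2}, 1}, lower {\frac{5}{4}}, prefactor -1. Verdict: none (x = \frac{1}{2}): each listed identity misses the multisets {\frac{1}{2}, 1} ; {\frac{5}{4}}.

First insight: t_0 being -1, the lower running product (prefactor -1) is a rising factorial.
Consecutive-term ratio: r(k) = \frac{1}{2} * (k+\frac{1}{2}) (k+1) / [(k+\frac{5}{4}) (k+1)] - rational in k, leading ratio \frac{1}{2}; with t_0 = -1, classification follows.


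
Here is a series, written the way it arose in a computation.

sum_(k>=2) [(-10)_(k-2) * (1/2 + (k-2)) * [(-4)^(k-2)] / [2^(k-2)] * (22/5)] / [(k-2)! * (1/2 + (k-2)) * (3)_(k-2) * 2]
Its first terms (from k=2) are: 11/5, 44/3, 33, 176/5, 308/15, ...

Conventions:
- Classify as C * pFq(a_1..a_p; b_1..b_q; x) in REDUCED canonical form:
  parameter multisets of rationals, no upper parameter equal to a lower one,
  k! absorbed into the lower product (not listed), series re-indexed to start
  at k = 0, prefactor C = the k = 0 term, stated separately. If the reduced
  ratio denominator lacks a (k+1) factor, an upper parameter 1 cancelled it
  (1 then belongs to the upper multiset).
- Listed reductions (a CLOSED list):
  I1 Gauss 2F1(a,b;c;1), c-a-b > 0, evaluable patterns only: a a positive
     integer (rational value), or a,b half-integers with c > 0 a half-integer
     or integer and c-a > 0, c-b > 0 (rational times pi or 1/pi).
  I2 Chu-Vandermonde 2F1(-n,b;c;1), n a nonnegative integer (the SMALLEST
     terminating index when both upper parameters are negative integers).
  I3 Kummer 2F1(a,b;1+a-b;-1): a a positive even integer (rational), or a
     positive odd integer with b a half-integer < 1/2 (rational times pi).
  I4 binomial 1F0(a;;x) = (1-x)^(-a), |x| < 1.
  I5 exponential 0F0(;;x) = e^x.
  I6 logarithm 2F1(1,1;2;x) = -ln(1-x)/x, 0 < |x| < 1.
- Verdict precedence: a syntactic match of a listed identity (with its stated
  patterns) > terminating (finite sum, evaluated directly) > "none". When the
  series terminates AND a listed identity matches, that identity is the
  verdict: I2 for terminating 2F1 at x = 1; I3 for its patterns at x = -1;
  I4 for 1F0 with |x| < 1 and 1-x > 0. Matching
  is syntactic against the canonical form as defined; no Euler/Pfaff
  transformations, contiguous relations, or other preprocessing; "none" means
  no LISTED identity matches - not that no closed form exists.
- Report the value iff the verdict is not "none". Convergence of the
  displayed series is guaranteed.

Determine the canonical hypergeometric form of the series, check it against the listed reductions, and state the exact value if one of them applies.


Classification (C = 11/5): 1F1 with upper {-10}, lower {3}, argument x = -2. Verdict: terminating at k = 10: the factor (-10)_k kills every later term; summing the 11 survivors is exact. Hence: 24304622/212625.

First insight: t_0 = 11/5 here, and the two k-th powers (C = 11/5) combine into one argument.
Step ratio: r(k) = (-2) * (k-10) / [(k+3) (k+1)] - rational; roots negated = parameters, x = (-2), C = 11/5.


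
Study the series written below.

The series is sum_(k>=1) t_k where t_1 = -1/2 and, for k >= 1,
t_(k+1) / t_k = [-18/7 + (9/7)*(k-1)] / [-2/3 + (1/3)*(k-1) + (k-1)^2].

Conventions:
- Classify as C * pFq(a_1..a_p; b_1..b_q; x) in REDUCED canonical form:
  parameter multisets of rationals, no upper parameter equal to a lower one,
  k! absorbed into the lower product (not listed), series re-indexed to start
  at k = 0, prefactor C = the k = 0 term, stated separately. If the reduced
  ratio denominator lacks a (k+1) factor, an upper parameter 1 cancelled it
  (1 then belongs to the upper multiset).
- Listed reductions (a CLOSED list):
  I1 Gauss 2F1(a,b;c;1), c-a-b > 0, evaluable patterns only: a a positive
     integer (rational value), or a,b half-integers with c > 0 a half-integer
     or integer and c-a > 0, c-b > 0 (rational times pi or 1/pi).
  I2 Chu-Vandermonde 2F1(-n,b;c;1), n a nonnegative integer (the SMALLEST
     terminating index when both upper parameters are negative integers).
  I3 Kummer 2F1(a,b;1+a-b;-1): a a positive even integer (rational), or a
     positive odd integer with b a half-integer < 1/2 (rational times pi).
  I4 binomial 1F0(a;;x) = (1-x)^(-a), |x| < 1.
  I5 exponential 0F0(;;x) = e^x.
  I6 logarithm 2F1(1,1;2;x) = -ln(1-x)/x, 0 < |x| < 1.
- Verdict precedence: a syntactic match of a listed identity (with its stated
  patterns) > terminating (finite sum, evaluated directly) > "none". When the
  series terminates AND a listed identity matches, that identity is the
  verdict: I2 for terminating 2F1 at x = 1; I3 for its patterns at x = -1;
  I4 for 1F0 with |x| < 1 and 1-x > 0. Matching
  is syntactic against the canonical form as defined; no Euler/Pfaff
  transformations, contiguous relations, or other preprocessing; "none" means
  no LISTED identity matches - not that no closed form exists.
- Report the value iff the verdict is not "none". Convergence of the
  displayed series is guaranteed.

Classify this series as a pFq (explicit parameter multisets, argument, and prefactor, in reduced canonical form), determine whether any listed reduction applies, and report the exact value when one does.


First insight: t_0 being -1/2, the expanded ratio factors over Q; C = -1/2, roots give parameters.
Term ratio: r(k) = (9/7) * (k-2) / [(k-2/3) (k+1)] ; factor over Q: parameters, x = (9/7), and C = -1/2.

Prefactor -1/2, argument 9/7: 1F1 with upper {-2} over lower {-2/3}. Verdict: terminating at k = 2: the factor (-2)_k kills every later term; summing the 3 survivors is exact. Value: 253/196.


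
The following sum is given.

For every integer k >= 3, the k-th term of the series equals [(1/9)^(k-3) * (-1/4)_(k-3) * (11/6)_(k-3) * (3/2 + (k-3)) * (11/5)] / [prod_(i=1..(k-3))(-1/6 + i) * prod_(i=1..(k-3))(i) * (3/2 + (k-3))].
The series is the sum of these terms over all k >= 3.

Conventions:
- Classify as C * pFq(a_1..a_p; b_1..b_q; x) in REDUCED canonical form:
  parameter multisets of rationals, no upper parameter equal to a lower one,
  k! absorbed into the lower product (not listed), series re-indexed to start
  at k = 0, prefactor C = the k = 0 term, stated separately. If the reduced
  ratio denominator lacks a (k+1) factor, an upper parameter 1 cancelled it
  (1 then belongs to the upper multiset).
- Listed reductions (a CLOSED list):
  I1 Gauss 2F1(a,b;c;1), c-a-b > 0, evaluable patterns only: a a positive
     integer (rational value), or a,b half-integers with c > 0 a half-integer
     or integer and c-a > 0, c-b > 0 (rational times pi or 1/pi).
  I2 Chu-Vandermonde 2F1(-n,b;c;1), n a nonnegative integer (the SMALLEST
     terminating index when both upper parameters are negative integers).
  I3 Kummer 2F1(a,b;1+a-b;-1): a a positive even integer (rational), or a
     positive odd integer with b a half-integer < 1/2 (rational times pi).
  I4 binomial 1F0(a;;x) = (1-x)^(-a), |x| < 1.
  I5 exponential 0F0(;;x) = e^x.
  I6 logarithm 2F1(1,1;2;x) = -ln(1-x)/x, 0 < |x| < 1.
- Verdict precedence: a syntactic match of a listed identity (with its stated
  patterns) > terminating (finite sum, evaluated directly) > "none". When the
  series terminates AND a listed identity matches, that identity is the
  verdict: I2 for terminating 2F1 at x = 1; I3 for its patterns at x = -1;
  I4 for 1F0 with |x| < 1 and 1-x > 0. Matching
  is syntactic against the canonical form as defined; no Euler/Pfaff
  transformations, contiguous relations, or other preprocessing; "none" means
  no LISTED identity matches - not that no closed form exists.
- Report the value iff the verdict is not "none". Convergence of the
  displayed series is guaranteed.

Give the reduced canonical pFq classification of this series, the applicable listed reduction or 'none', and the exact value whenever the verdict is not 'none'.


Key observation: with t_0 = 11/5, the product of the first k integers (C = 11/5, x = 1/9) is k!.
Adjacent-term ratio: r(k) = (1/9) * (k-1/4) (k+11/6) / [(k+5/6) (k+1)] - rational; roots negated = parameters, x = (1/9), C = 11/5.

At argument 1/9: a 2F1 with upper {-1/4, 11/6}, lower {5/6}, scaled by C = 11/5. Verdict: none. Every listed pattern misses the 2F1 form at 1/9, upper {-1/4, 11/6}.


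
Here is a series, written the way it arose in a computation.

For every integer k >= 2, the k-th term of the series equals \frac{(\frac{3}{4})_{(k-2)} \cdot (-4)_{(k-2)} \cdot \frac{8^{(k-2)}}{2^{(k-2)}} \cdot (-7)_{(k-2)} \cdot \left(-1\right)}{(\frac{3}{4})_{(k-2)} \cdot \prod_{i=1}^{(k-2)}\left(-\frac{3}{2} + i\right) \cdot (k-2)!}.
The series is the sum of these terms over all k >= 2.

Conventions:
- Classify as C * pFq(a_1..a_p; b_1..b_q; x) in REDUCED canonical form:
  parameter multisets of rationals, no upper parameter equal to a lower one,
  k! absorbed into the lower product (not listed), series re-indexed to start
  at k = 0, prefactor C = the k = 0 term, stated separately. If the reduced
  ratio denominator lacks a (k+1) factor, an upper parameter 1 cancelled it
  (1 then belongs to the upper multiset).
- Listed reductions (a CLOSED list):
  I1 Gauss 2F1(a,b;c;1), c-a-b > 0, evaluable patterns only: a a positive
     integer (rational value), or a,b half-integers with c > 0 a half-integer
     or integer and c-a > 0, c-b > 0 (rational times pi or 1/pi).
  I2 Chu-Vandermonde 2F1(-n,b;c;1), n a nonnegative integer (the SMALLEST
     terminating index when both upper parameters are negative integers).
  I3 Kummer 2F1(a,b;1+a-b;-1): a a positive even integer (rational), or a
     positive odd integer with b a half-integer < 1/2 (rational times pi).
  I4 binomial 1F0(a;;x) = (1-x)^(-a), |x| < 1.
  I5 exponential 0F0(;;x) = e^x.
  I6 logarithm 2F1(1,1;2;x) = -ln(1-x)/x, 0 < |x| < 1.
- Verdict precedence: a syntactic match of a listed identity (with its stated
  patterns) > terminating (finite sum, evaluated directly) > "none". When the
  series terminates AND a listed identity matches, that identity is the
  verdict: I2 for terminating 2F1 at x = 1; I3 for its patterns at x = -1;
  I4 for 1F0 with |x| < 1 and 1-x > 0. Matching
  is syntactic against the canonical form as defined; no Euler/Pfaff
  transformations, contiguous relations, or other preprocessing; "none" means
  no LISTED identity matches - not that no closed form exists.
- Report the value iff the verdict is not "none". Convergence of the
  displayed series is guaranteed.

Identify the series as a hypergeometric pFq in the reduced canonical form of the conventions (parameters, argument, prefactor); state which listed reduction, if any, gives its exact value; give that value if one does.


x = 4 here; the reduced form reads 2F1, upper {-7, -4}, lower {-\frac{1}{2}}, C = -1. Verdict: terminating. With -4 upstairs the series is a 5-term polynomial sum; evaluated term by term. Sum: 389087.

First insight: t_0 being -1, the parameter 3/4 appears in both the upper and lower lists and cancels.
Consecutive-term ratio: r(k) = 4 * (k-7) (k-4) / [(k-\frac{1}{2}) (k+1)] ; factor over Q: parameters, x = 4, and C = -1.
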